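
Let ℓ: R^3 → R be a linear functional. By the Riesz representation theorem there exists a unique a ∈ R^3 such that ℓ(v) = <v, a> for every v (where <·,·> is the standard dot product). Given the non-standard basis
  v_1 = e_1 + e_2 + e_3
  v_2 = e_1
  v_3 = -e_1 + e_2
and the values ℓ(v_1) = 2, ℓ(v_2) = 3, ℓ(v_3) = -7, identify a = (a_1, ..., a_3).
a = (3, -4, 3)

Write a = (a_1, ..., a_3) in the standard basis. For each basis vector v_i, ℓ(v_i) = <v_i, a> is a linear equation in the a_j's. Collect the n equations into a matrix system V a = ℓ, where row i of V is v_i (expressed in the standard basis). Since V is invertible (lower-triangular with 1s on the diagonal, up to permutation), solve by back-substitution:
  V =
[[1, 1, 1],
 [1, 0, 0],
 [-1, 1, 0]]
  V a = (2, 3, -7)
Solving gives a = (3, -4, 3).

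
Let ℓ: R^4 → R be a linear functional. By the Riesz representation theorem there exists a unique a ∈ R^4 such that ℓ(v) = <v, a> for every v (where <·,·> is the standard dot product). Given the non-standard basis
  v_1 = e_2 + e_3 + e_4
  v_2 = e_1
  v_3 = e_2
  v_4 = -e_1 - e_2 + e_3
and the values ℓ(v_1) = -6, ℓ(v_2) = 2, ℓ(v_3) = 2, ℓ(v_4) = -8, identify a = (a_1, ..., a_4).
a = (2, 2, -4, -4)

Write a = (a_1, ..., a_4) in the standard basis. For each basis vector v_i, ℓ(v_i) = <v_i, a> is a linear equation in the a_j's. Collect the n equations into a matrix system V a = ℓ, where row i of V is v_i (expressed in the standard basis). Since V is invertible (lower-triangular with 1s on the diagonal, up to permutation), solve by back-substitution:
  V =
[[0, 1, 1, 1],
 [1, 0, 0, 0],
 [0, 1, 0, 0],
 [-1, -1, 1, 0]]
  V a = (-6, 2, 2, -8)
Solving gives a = (2, 2, -4, -4).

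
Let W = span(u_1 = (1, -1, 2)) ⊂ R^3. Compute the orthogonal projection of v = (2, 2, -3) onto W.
proj_W(v) = (-1, 1, -2)

Set up U = [u_1 | ... | u_1] ∈ R^(3×1). The projector onto W = col(U) is P = U (U^T U)^(-1) U^T.
Compute U^T U =
  [6],
and U^T v = (-6).
Solve U^T U · c = U^T v for the coefficients: c = (-1). The projection is proj_W(v) = U c.
Check: (v - proj_W(v)) · u_1 = 0  (should be 0).
Result: proj_W(v) = (-1, 1, -2).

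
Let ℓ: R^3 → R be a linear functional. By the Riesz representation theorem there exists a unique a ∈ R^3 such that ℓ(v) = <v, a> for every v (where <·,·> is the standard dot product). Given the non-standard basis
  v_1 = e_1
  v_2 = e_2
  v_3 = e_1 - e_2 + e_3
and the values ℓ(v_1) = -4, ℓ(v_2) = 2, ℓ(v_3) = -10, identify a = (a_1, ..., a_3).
a = (-4, 2, -4)

Write a = (a_1, ..., a_3) in the standard basis. For each basis vector v_i, ℓ(v_i) = <v_i, a> is a linear equation in the a_j's. Collect the n equations into a matrix system V a = ℓ, where row i of V is v_i (expressed in the standard basis). Since V is invertible (lower-triangular with 1s on the diagonal, up to permutation), solve by back-substitution:
  V =
[[1, 0, 0],
 [0, 1, 0],
 [1, -1, 1]]
  V a = (-4, 2, -10)
Solving gives a = (-4, 2, -4).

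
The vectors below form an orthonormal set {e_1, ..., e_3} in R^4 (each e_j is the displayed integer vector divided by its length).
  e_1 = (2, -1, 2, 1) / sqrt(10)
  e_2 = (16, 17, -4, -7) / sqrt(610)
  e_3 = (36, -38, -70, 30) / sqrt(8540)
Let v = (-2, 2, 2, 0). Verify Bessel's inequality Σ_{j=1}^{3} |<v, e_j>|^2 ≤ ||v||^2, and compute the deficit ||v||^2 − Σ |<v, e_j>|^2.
Σ |<v, e_j>|^2 = 356/35; ||v||^2 = 12; deficit = 64/35

Write each e_j = u_j / sqrt(<u_j, u_j>) where u_j is the displayed integer vector. Then <v, e_j> = <v, u_j> / sqrt(<u_j, u_j>), so |<v, e_j>|^2 = <v, u_j>^2 / <u_j, u_j>.
Coefficients: <v, e_1> = -2/sqrt(10), <v, e_2> = -6/sqrt(610), <v, e_3> = -288/sqrt(8540).
Square and sum: Σ |<v, e_j>|^2 = 356/35.
Compute ||v||^2 = v·v = 12.
Deficit = 12 − 356/35 = 64/35 ≥ 0, confirming Bessel's inequality. (The deficit equals ||v − Σ <v,e_j> e_j||^2, the squared distance from v to span{e_j}.)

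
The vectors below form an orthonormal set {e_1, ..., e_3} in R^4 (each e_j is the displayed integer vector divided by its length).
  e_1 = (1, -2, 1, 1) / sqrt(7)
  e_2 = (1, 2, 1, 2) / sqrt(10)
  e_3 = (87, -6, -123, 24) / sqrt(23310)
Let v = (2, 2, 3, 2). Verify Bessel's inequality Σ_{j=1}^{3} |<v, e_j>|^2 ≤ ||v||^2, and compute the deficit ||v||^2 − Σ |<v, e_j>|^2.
Σ |<v, e_j>|^2 = 713/37; ||v||^2 = 21; deficit = 64/37

Write each e_j = u_j / sqrt(<u_j, u_j>) where u_j is the displayed integer vector. Then <v, e_j> = <v, u_j> / sqrt(<u_j, u_j>), so |<v, e_j>|^2 = <v, u_j>^2 / <u_j, u_j>.
Coefficients: <v, e_1> = 3/sqrt(7), <v, e_2> = 13/sqrt(10), <v, e_3> = -159/sqrt(23310).
Square and sum: Σ |<v, e_j>|^2 = 713/37.
Compute ||v||^2 = v·v = 21.
Deficit = 21 − 713/37 = 64/37 ≥ 0, confirming Bessel's inequality. (The deficit equals ||v − Σ <v,e_j> e_j||^2, the squared distance from v to span{e_j}.)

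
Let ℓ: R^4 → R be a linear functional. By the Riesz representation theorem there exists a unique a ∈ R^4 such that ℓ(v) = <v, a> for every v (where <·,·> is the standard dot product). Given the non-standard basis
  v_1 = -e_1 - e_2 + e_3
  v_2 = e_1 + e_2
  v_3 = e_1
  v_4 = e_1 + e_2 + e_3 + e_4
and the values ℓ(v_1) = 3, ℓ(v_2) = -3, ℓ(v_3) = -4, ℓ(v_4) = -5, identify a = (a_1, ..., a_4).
a = (-4, 1, 0, -2)

Write a = (a_1, ..., a_4) in the standard basis. For each basis vector v_i, ℓ(v_i) = <v_i, a> is a linear equation in the a_j's. Collect the n equations into a matrix system V a = ℓ, where row i of V is v_i (expressed in the standard basis). Since V is invertible (lower-triangular with 1s on the diagonal, up to permutation), solve by back-substitution:
  V =
[[-1, -1, 1, 0],
 [1, 1, 0, 0],
 [1, 0, 0, 0],
 [1, 1, 1, 1]]
  V a = (3, -3, -4, -5)
Solving gives a = (-4, 1, 0, -2).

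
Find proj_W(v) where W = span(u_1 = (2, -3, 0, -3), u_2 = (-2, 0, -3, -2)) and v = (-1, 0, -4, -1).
proj_W(v) = (-73/37, 9/74, -105/37, -131/74)

Set up U = [u_1 | ... | u_2] ∈ R^(4×2). The projector onto W = col(U) is P = U (U^T U)^(-1) U^T.
Compute U^T U =
  [22, 2]
  [2, 17],
and U^T v = (1, 16).
Solve U^T U · c = U^T v for the coefficients: c = (-3/74, 35/37). The projection is proj_W(v) = U c.
Check: (v - proj_W(v)) · u_1 = 0  (should be 0).
Check: (v - proj_W(v)) · u_2 = 0  (should be 0).
Result: proj_W(v) = (-73/37, 9/74, -105/37, -131/74).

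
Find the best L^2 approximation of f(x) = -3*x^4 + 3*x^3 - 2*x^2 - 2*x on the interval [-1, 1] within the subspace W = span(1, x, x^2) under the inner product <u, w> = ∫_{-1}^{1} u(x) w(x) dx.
g(x) = -32*x^2/7 - x/5 + 9/35

The best approximation g ∈ W is the orthogonal projection of f onto W. Writing g = a_0 + a_1 x + a_2 x^2, the coefficients solve the normal equations G · a = b where
  G_{ij} = <φ_i, φ_j> and b_i = <f, φ_i>, with φ_0 = 1, φ_1 = x, φ_2 = x^2.
G =
  [2, 0, 2/3]
  [0, 2/3, 0]
  [2/3, 0, 2/5],
b = (-38/15, -2/15, -58/35).
Solving gives a_0 = 9/35, a_1 = -1/5, a_2 = -32/7, so
  g(x) = -32*x^2/7 - x/5 + 9/35.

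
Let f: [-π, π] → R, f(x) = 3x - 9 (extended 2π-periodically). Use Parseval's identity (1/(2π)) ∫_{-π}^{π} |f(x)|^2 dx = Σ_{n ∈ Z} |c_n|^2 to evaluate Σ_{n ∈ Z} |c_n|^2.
Σ |c_n|^2 = 3π^2 + 81

Expand and integrate term by term over [-π, π]:
  ∫ (3x)^2 dx = 9·(2π^3/3); ∫ 2·3·(-9)·x dx = 0 (odd integrand); ∫ (-9)^2 dx = 81·2π.
So (1/(2π)) ∫_{-π}^{π} (3x - 9)^2 dx = 9π^2/3 + 81 = 3π^2 + 81.
Parseval ⇒ Σ |c_n|^2 = 3π^2 + 81.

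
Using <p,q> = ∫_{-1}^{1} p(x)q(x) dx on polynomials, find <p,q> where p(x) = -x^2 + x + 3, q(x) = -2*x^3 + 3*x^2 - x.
<p,q> = 10/3

Expand the product: p(x)·q(x) = 2*x^5 - 5*x^4 - 2*x^3 + 8*x^2 - 3*x.
∫_{-1}^{1} of each monomial x^k gives [2/(k+1) if k even, 0 if k odd]. Integrating term-by-term (or equivalently evaluating the antiderivative F(x) = x^6/3 - x^5 - x^4/2 + 8*x^3/3 - 3*x^2/2 at the endpoints):
  F(1) − F(−1) = 0 − (-10/3) = 10/3.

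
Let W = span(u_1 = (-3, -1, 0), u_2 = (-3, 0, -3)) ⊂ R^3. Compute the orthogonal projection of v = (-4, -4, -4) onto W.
proj_W(v) = (-56/11, -8/11, -32/11)

Set up U = [u_1 | ... | u_2] ∈ R^(3×2). The projector onto W = col(U) is P = U (U^T U)^(-1) U^T.
Compute U^T U =
  [10, 9]
  [9, 18],
and U^T v = (16, 24).
Solve U^T U · c = U^T v for the coefficients: c = (8/11, 32/33). The projection is proj_W(v) = U c.
Check: (v - proj_W(v)) · u_1 = 0  (should be 0).
Check: (v - proj_W(v)) · u_2 = 0  (should be 0).
Result: proj_W(v) = (-56/11, -8/11, -32/11).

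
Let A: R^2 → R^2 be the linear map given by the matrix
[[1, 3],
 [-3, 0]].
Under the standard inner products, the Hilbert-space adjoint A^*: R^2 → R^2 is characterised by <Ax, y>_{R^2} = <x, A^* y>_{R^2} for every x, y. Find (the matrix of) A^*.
A^* = A^T =
[[1, -3],
 [3, 0]]

For real matrices with standard dot products, the defining identity <Ax, y> = <x, A^* y> gives (Ax)^T y = x^T (A^*) y, i.e. x^T A^T y = x^T (A^*) y. Since this holds for all x, y, we must have A^* = A^T. Therefore
A^* =
[[1, -3],
 [3, 0]].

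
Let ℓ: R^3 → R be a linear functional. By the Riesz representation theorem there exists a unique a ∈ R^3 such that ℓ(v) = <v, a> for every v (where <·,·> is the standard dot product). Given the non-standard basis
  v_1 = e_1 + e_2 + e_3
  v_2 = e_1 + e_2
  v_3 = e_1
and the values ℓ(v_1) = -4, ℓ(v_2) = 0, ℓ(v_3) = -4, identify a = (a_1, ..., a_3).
a = (-4, 4, -4)

Write a = (a_1, ..., a_3) in the standard basis. For each basis vector v_i, ℓ(v_i) = <v_i, a> is a linear equation in the a_j's. Collect the n equations into a matrix system V a = ℓ, where row i of V is v_i (expressed in the standard basis). Since V is invertible (lower-triangular with 1s on the diagonal, up to permutation), solve by back-substitution:
  V =
[[1, 1, 1],
 [1, 1, 0],
 [1, 0, 0]]
  V a = (-4, 0, -4)
Solving gives a = (-4, 4, -4).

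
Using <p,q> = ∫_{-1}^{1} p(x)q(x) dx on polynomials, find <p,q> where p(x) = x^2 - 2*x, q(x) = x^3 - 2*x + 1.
<p,q> = 38/15

Expand the product: p(x)·q(x) = x^5 - 2*x^4 - 2*x^3 + 5*x^2 - 2*x.
∫_{-1}^{1} of each monomial x^k gives [2/(k+1) if k even, 0 if k odd]. Integrating term-by-term (or equivalently evaluating the antiderivative F(x) = x^6/6 - 2*x^5/5 - x^4/2 + 5*x^3/3 - x^2 at the endpoints):
  F(1) − F(−1) = -1/15 − (-13/5) = 38/15.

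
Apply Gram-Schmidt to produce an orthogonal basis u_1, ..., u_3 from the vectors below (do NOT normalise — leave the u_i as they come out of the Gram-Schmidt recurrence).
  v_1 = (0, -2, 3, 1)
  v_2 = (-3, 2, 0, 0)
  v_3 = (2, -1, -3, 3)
Orthogonal basis:
  u_1 = (0, -2, 3, 1)
  u_2 = (-3, 10/7, 6/7, 2/7)
  u_3 = (-26/83, -39/83, -123/83, 291/83)

Apply the Gram-Schmidt recurrence
  u_1 = v_1
  u_i = v_i − Σ_{j<i} ((v_i · u_j) / (u_j · u_j)) · u_j.

Step by step this gives:
  u_1 = (0, -2, 3, 1)
  u_2 = (-3, 10/7, 6/7, 2/7)
  u_3 = (-26/83, -39/83, -123/83, 291/83)

Orthogonality check:
  u_2 · u_1 = 0 (should be 0)
  u_3 · u_1 = 0 (should be 0)
  u_3 · u_2 = 0 (should be 0)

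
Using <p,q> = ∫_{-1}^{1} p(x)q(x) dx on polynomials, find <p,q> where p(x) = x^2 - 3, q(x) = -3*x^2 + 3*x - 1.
<p,q> = 152/15

Expand the product: p(x)·q(x) = -3*x^4 + 3*x^3 + 8*x^2 - 9*x + 3.
∫_{-1}^{1} of each monomial x^k gives [2/(k+1) if k even, 0 if k odd]. Integrating term-by-term (or equivalently evaluating the antiderivative F(x) = -3*x^5/5 + 3*x^4/4 + 8*x^3/3 - 9*x^2/2 + 3*x at the endpoints):
  F(1) − F(−1) = 79/60 − (-529/60) = 152/15.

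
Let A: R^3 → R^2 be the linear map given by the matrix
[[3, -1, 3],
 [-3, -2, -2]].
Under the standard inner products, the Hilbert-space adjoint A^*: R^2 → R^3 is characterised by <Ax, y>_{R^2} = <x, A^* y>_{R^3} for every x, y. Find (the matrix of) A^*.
A^* = A^T =
[[3, -3],
 [-1, -2],
 [3, -2]]

For real matrices with standard dot products, the defining identity <Ax, y> = <x, A^* y> gives (Ax)^T y = x^T (A^*) y, i.e. x^T A^T y = x^T (A^*) y. Since this holds for all x, y, we must have A^* = A^T. Therefore
A^* =
[[3, -3],
 [-1, -2],
 [3, -2]].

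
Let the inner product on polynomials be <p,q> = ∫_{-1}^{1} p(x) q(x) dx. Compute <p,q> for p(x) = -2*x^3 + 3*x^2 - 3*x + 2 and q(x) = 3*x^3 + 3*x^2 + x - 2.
<p,q> = -438/35

Expand the product: p(x)·q(x) = -6*x^6 + 3*x^5 - 2*x^4 + 4*x^3 - 3*x^2 + 8*x - 4.
∫_{-1}^{1} of each monomial x^k gives [2/(k+1) if k even, 0 if k odd]. Integrating term-by-term (or equivalently evaluating the antiderivative F(x) = -6*x^7/7 + x^6/2 - 2*x^5/5 + x^4 - x^3 + 4*x^2 - 4*x at the endpoints):
  F(1) − F(−1) = -53/70 − (823/70) = -438/35.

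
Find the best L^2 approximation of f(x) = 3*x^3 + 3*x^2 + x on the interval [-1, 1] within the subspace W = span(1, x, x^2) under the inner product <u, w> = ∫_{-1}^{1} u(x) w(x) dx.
g(x) = 3*x^2 + 14*x/5

The best approximation g ∈ W is the orthogonal projection of f onto W. Writing g = a_0 + a_1 x + a_2 x^2, the coefficients solve the normal equations G · a = b where
  G_{ij} = <φ_i, φ_j> and b_i = <f, φ_i>, with φ_0 = 1, φ_1 = x, φ_2 = x^2.
G =
  [2, 0, 2/3]
  [0, 2/3, 0]
  [2/3, 0, 2/5],
b = (2, 28/15, 6/5).
Solving gives a_0 = 0, a_1 = 14/5, a_2 = 3, so
  g(x) = 3*x^2 + 14*x/5.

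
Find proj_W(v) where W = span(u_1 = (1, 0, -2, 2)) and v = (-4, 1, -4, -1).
proj_W(v) = (2/9, 0, -4/9, 4/9)

Set up U = [u_1 | ... | u_1] ∈ R^(4×1). The projector onto W = col(U) is P = U (U^T U)^(-1) U^T.
Compute U^T U =
  [9],
and U^T v = (2).
Solve U^T U · c = U^T v for the coefficients: c = (2/9). The projection is proj_W(v) = U c.
Check: (v - proj_W(v)) · u_1 = 0  (should be 0).
Result: proj_W(v) = (2/9, 0, -4/9, 4/9).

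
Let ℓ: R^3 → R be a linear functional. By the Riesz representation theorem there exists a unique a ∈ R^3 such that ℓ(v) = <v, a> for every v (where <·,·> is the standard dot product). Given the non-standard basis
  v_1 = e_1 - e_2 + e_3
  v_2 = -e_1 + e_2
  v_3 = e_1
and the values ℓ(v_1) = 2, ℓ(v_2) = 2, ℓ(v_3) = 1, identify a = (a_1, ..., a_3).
a = (1, 3, 4)

Write a = (a_1, ..., a_3) in the standard basis. For each basis vector v_i, ℓ(v_i) = <v_i, a> is a linear equation in the a_j's. Collect the n equations into a matrix system V a = ℓ, where row i of V is v_i (expressed in the standard basis). Since V is invertible (lower-triangular with 1s on the diagonal, up to permutation), solve by back-substitution:
  V =
[[1, -1, 1],
 [-1, 1, 0],
 [1, 0, 0]]
  V a = (2, 2, 1)
Solving gives a = (1, 3, 4).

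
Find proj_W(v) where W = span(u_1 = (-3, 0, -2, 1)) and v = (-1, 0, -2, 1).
proj_W(v) = (-12/7, 0, -8/7, 4/7)

Set up U = [u_1 | ... | u_1] ∈ R^(4×1). The projector onto W = col(U) is P = U (U^T U)^(-1) U^T.
Compute U^T U =
  [14],
and U^T v = (8).
Solve U^T U · c = U^T v for the coefficients: c = (4/7). The projection is proj_W(v) = U c.
Check: (v - proj_W(v)) · u_1 = 0  (should be 0).
Result: proj_W(v) = (-12/7, 0, -8/7, 4/7).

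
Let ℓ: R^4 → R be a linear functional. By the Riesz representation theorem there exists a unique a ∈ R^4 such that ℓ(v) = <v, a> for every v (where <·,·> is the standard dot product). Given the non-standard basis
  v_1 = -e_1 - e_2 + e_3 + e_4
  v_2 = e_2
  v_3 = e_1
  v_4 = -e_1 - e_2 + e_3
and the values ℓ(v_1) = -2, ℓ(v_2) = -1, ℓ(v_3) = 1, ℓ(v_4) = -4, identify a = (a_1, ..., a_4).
a = (1, -1, -4, 2)

Write a = (a_1, ..., a_4) in the standard basis. For each basis vector v_i, ℓ(v_i) = <v_i, a> is a linear equation in the a_j's. Collect the n equations into a matrix system V a = ℓ, where row i of V is v_i (expressed in the standard basis). Since V is invertible (lower-triangular with 1s on the diagonal, up to permutation), solve by back-substitution:
  V =
[[-1, -1, 1, 1],
 [0, 1, 0, 0],
 [1, 0, 0, 0],
 [-1, -1, 1, 0]]
  V a = (-2, -1, 1, -4)
Solving gives a = (1, -1, -4, 2).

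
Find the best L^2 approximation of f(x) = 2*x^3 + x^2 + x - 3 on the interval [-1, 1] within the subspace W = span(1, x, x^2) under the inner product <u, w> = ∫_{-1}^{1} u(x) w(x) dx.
g(x) = x^2 + 11*x/5 - 3

The best approximation g ∈ W is the orthogonal projection of f onto W. Writing g = a_0 + a_1 x + a_2 x^2, the coefficients solve the normal equations G · a = b where
  G_{ij} = <φ_i, φ_j> and b_i = <f, φ_i>, with φ_0 = 1, φ_1 = x, φ_2 = x^2.
G =
  [2, 0, 2/3]
  [0, 2/3, 0]
  [2/3, 0, 2/5],
b = (-16/3, 22/15, -8/5).
Solving gives a_0 = -3, a_1 = 11/5, a_2 = 1, so
  g(x) = x^2 + 11*x/5 - 3.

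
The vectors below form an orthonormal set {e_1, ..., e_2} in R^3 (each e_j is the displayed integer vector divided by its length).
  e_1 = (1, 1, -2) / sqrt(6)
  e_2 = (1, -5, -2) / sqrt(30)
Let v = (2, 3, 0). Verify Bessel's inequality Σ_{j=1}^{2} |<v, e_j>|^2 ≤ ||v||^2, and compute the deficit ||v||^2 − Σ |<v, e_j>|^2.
Σ |<v, e_j>|^2 = 49/5; ||v||^2 = 13; deficit = 16/5

Write each e_j = u_j / sqrt(<u_j, u_j>) where u_j is the displayed integer vector. Then <v, e_j> = <v, u_j> / sqrt(<u_j, u_j>), so |<v, e_j>|^2 = <v, u_j>^2 / <u_j, u_j>.
Coefficients: <v, e_1> = 5/sqrt(6), <v, e_2> = -13/sqrt(30).
Square and sum: Σ |<v, e_j>|^2 = 49/5.
Compute ||v||^2 = v·v = 13.
Deficit = 13 − 49/5 = 16/5 ≥ 0, confirming Bessel's inequality. (The deficit equals ||v − Σ <v,e_j> e_j||^2, the squared distance from v to span{e_j}.)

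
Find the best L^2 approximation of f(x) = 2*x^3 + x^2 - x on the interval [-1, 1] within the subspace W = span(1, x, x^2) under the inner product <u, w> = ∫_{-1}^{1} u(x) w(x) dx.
g(x) = x^2 + x/5

The best approximation g ∈ W is the orthogonal projection of f onto W. Writing g = a_0 + a_1 x + a_2 x^2, the coefficients solve the normal equations G · a = b where
  G_{ij} = <φ_i, φ_j> and b_i = <f, φ_i>, with φ_0 = 1, φ_1 = x, φ_2 = x^2.
G =
  [2, 0, 2/3]
  [0, 2/3, 0]
  [2/3, 0, 2/5],
b = (2/3, 2/15, 2/5).
Solving gives a_0 = 0, a_1 = 1/5, a_2 = 1, so
  g(x) = x^2 + x/5.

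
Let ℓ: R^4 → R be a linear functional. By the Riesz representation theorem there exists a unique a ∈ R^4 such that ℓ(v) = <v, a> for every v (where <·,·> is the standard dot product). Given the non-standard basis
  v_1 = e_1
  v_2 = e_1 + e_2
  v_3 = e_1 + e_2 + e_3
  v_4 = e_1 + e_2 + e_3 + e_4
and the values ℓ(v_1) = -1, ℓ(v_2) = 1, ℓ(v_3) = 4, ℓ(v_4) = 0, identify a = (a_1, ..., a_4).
a = (-1, 2, 3, -4)

Write a = (a_1, ..., a_4) in the standard basis. For each basis vector v_i, ℓ(v_i) = <v_i, a> is a linear equation in the a_j's. Collect the n equations into a matrix system V a = ℓ, where row i of V is v_i (expressed in the standard basis). Since V is invertible (lower-triangular with 1s on the diagonal, up to permutation), solve by back-substitution:
  V =
[[1, 0, 0, 0],
 [1, 1, 0, 0],
 [1, 1, 1, 0],
 [1, 1, 1, 1]]
  V a = (-1, 1, 4, 0)
Solving gives a = (-1, 2, 3, -4).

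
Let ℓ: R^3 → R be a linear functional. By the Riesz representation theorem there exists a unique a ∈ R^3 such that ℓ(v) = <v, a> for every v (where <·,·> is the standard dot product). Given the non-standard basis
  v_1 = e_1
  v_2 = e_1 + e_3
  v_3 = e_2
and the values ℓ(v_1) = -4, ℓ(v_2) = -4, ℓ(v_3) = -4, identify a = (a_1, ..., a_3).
a = (-4, -4, 0)

Write a = (a_1, ..., a_3) in the standard basis. For each basis vector v_i, ℓ(v_i) = <v_i, a> is a linear equation in the a_j's. Collect the n equations into a matrix system V a = ℓ, where row i of V is v_i (expressed in the standard basis). Since V is invertible (lower-triangular with 1s on the diagonal, up to permutation), solve by back-substitution:
  V =
[[1, 0, 0],
 [1, 0, 1],
 [0, 1, 0]]
  V a = (-4, -4, -4)
Solving gives a = (-4, -4, 0).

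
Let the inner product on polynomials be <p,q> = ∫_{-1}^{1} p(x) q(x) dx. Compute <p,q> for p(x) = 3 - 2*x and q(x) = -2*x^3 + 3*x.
<p,q> = -12/5

Expand the product: p(x)·q(x) = 4*x^4 - 6*x^3 - 6*x^2 + 9*x.
∫_{-1}^{1} of each monomial x^k gives [2/(k+1) if k even, 0 if k odd]. Integrating term-by-term (or equivalently evaluating the antiderivative F(x) = 4*x^5/5 - 3*x^4/2 - 2*x^3 + 9*x^2/2 at the endpoints):
  F(1) − F(−1) = 9/5 − (21/5) = -12/5.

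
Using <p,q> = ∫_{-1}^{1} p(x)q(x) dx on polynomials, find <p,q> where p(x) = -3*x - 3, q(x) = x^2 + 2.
<p,q> = -14

Expand the product: p(x)·q(x) = -3*x^3 - 3*x^2 - 6*x - 6.
∫_{-1}^{1} of each monomial x^k gives [2/(k+1) if k even, 0 if k odd]. Integrating term-by-term (or equivalently evaluating the antiderivative F(x) = -3*x^4/4 - x^3 - 3*x^2 - 6*x at the endpoints):
  F(1) − F(−1) = -43/4 − (13/4) = -14.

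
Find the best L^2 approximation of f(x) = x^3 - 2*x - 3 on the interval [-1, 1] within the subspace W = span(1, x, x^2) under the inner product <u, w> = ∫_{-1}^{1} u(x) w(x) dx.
g(x) = -7*x/5 - 3

The best approximation g ∈ W is the orthogonal projection of f onto W. Writing g = a_0 + a_1 x + a_2 x^2, the coefficients solve the normal equations G · a = b where
  G_{ij} = <φ_i, φ_j> and b_i = <f, φ_i>, with φ_0 = 1, φ_1 = x, φ_2 = x^2.
G =
  [2, 0, 2/3]
  [0, 2/3, 0]
  [2/3, 0, 2/5],
b = (-6, -14/15, -2).
Solving gives a_0 = -3, a_1 = -7/5, a_2 = 0, so
  g(x) = -7*x/5 - 3.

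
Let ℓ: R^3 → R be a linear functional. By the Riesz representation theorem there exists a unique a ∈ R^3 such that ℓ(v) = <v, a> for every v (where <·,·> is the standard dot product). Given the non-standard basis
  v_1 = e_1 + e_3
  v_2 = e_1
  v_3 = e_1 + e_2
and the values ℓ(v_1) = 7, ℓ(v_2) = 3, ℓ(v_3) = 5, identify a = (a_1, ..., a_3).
a = (3, 2, 4)

Write a = (a_1, ..., a_3) in the standard basis. For each basis vector v_i, ℓ(v_i) = <v_i, a> is a linear equation in the a_j's. Collect the n equations into a matrix system V a = ℓ, where row i of V is v_i (expressed in the standard basis). Since V is invertible (lower-triangular with 1s on the diagonal, up to permutation), solve by back-substitution:
  V =
[[1, 0, 1],
 [1, 0, 0],
 [1, 1, 0]]
  V a = (7, 3, 5)
Solving gives a = (3, 2, 4).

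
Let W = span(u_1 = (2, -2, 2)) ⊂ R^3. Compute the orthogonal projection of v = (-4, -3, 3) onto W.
proj_W(v) = (2/3, -2/3, 2/3)

Set up U = [u_1 | ... | u_1] ∈ R^(3×1). The projector onto W = col(U) is P = U (U^T U)^(-1) U^T.
Compute U^T U =
  [12],
and U^T v = (4).
Solve U^T U · c = U^T v for the coefficients: c = (1/3). The projection is proj_W(v) = U c.
Check: (v - proj_W(v)) · u_1 = 0  (should be 0).
Result: proj_W(v) = (2/3, -2/3, 2/3).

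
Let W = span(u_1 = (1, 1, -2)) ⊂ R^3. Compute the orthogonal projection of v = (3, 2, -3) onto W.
proj_W(v) = (11/6, 11/6, -11/3)

Set up U = [u_1 | ... | u_1] ∈ R^(3×1). The projector onto W = col(U) is P = U (U^T U)^(-1) U^T.
Compute U^T U =
  [6],
and U^T v = (11).
Solve U^T U · c = U^T v for the coefficients: c = (11/6). The projection is proj_W(v) = U c.
Check: (v - proj_W(v)) · u_1 = 0  (should be 0).
Result: proj_W(v) = (11/6, 11/6, -11/3).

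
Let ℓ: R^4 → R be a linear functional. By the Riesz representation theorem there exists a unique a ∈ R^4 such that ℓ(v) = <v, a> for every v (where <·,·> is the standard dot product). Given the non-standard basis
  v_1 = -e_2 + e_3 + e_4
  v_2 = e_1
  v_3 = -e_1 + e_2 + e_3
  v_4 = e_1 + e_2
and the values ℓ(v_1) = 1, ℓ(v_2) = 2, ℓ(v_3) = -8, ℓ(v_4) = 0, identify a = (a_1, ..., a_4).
a = (2, -2, -4, 3)

Write a = (a_1, ..., a_4) in the standard basis. For each basis vector v_i, ℓ(v_i) = <v_i, a> is a linear equation in the a_j's. Collect the n equations into a matrix system V a = ℓ, where row i of V is v_i (expressed in the standard basis). Since V is invertible (lower-triangular with 1s on the diagonal, up to permutation), solve by back-substitution:
  V =
[[0, -1, 1, 1],
 [1, 0, 0, 0],
 [-1, 1, 1, 0],
 [1, 1, 0, 0]]
  V a = (1, 2, -8, 0)
Solving gives a = (2, -2, -4, 3).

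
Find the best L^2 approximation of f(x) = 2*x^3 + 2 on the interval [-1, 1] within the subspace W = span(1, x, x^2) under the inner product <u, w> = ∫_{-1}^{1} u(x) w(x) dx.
g(x) = 6*x/5 + 2

The best approximation g ∈ W is the orthogonal projection of f onto W. Writing g = a_0 + a_1 x + a_2 x^2, the coefficients solve the normal equations G · a = b where
  G_{ij} = <φ_i, φ_j> and b_i = <f, φ_i>, with φ_0 = 1, φ_1 = x, φ_2 = x^2.
G =
  [2, 0, 2/3]
  [0, 2/3, 0]
  [2/3, 0, 2/5],
b = (4, 4/5, 4/3).
Solving gives a_0 = 2, a_1 = 6/5, a_2 = 0, so
  g(x) = 6*x/5 + 2.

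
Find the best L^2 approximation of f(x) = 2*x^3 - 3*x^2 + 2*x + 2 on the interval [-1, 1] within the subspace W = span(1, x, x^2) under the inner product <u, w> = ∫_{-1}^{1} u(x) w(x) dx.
g(x) = -3*x^2 + 16*x/5 + 2

The best approximation g ∈ W is the orthogonal projection of f onto W. Writing g = a_0 + a_1 x + a_2 x^2, the coefficients solve the normal equations G · a = b where
  G_{ij} = <φ_i, φ_j> and b_i = <f, φ_i>, with φ_0 = 1, φ_1 = x, φ_2 = x^2.
G =
  [2, 0, 2/3]
  [0, 2/3, 0]
  [2/3, 0, 2/5],
b = (2, 32/15, 2/15).
Solving gives a_0 = 2, a_1 = 16/5, a_2 = -3, so
  g(x) = -3*x^2 + 16*x/5 + 2.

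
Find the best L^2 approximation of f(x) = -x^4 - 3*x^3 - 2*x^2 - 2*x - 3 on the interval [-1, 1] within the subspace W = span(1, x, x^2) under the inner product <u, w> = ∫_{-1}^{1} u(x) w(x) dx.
g(x) = -20*x^2/7 - 19*x/5 - 102/35

The best approximation g ∈ W is the orthogonal projection of f onto W. Writing g = a_0 + a_1 x + a_2 x^2, the coefficients solve the normal equations G · a = b where
  G_{ij} = <φ_i, φ_j> and b_i = <f, φ_i>, with φ_0 = 1, φ_1 = x, φ_2 = x^2.
G =
  [2, 0, 2/3]
  [0, 2/3, 0]
  [2/3, 0, 2/5],
b = (-116/15, -38/15, -108/35).
Solving gives a_0 = -102/35, a_1 = -19/5, a_2 = -20/7, so
  g(x) = -20*x^2/7 - 19*x/5 - 102/35.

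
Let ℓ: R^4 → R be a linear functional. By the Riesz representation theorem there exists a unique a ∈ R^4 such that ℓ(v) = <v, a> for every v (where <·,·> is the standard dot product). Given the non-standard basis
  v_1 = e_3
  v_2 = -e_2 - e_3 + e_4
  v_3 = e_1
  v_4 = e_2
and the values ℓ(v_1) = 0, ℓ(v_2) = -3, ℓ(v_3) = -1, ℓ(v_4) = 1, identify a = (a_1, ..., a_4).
a = (-1, 1, 0, -2)

Write a = (a_1, ..., a_4) in the standard basis. For each basis vector v_i, ℓ(v_i) = <v_i, a> is a linear equation in the a_j's. Collect the n equations into a matrix system V a = ℓ, where row i of V is v_i (expressed in the standard basis). Since V is invertible (lower-triangular with 1s on the diagonal, up to permutation), solve by back-substitution:
  V =
[[0, 0, 1, 0],
 [0, -1, -1, 1],
 [1, 0, 0, 0],
 [0, 1, 0, 0]]
  V a = (0, -3, -1, 1)
Solving gives a = (-1, 1, 0, -2).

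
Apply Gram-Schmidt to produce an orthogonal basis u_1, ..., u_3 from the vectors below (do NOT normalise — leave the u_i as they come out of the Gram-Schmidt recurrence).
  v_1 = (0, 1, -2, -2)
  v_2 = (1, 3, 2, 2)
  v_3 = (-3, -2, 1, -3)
Orthogonal basis:
  u_1 = (0, 1, -2, -2)
  u_2 = (1, 32/9, 8/9, 8/9)
  u_3 = (-304/137, 76/137, 293/137, -255/137)

Apply the Gram-Schmidt recurrence
  u_1 = v_1
  u_i = v_i − Σ_{j<i} ((v_i · u_j) / (u_j · u_j)) · u_j.

Step by step this gives:
  u_1 = (0, 1, -2, -2)
  u_2 = (1, 32/9, 8/9, 8/9)
  u_3 = (-304/137, 76/137, 293/137, -255/137)

Orthogonality check:
  u_2 · u_1 = 0 (should be 0)
  u_3 · u_1 = 0 (should be 0)
  u_3 · u_2 = 0 (should be 0)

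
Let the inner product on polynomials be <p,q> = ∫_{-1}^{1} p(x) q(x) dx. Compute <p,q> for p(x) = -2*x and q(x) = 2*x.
<p,q> = -8/3

Expand the product: p(x)·q(x) = -4*x^2.
∫_{-1}^{1} of each monomial x^k gives [2/(k+1) if k even, 0 if k odd]. Integrating term-by-term (or equivalently evaluating the antiderivative F(x) = -4*x^3/3 at the endpoints):
  F(1) − F(−1) = -4/3 − (4/3) = -8/3.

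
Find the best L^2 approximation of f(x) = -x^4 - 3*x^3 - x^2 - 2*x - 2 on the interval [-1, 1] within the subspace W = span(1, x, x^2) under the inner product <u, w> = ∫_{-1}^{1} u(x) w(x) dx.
g(x) = -13*x^2/7 - 19*x/5 - 67/35

The best approximation g ∈ W is the orthogonal projection of f onto W. Writing g = a_0 + a_1 x + a_2 x^2, the coefficients solve the normal equations G · a = b where
  G_{ij} = <φ_i, φ_j> and b_i = <f, φ_i>, with φ_0 = 1, φ_1 = x, φ_2 = x^2.
G =
  [2, 0, 2/3]
  [0, 2/3, 0]
  [2/3, 0, 2/5],
b = (-76/15, -38/15, -212/105).
Solving gives a_0 = -67/35, a_1 = -19/5, a_2 = -13/7, so
  g(x) = -13*x^2/7 - 19*x/5 - 67/35.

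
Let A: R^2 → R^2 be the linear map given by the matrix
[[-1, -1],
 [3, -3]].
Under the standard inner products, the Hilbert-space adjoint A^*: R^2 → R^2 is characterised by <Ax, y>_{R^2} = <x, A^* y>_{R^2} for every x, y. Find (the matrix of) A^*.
A^* = A^T =
[[-1, 3],
 [-1, -3]]

For real matrices with standard dot products, the defining identity <Ax, y> = <x, A^* y> gives (Ax)^T y = x^T (A^*) y, i.e. x^T A^T y = x^T (A^*) y. Since this holds for all x, y, we must have A^* = A^T. Therefore
A^* =
[[-1, 3],
 [-1, -3]].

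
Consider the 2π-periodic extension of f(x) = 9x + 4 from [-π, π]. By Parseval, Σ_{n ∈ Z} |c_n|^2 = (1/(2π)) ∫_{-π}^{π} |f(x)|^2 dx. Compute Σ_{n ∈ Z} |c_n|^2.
Σ |c_n|^2 = 27π^2 + 16

Expand and integrate term by term over [-π, π]:
  ∫ (9x)^2 dx = 81·(2π^3/3); ∫ 2·9·(4)·x dx = 0 (odd integrand); ∫ 4^2 dx = 16·2π.
So (1/(2π)) ∫_{-π}^{π} (9x + 4)^2 dx = 81π^2/3 + 16 = 27π^2 + 16.
Parseval ⇒ Σ |c_n|^2 = 27π^2 + 16.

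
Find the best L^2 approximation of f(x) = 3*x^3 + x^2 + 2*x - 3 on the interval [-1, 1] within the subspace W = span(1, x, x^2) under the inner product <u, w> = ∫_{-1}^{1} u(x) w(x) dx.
g(x) = x^2 + 19*x/5 - 3

The best approximation g ∈ W is the orthogonal projection of f onto W. Writing g = a_0 + a_1 x + a_2 x^2, the coefficients solve the normal equations G · a = b where
  G_{ij} = <φ_i, φ_j> and b_i = <f, φ_i>, with φ_0 = 1, φ_1 = x, φ_2 = x^2.
G =
  [2, 0, 2/3]
  [0, 2/3, 0]
  [2/3, 0, 2/5],
b = (-16/3, 38/15, -8/5).
Solving gives a_0 = -3, a_1 = 19/5, a_2 = 1, so
  g(x) = x^2 + 19*x/5 - 3.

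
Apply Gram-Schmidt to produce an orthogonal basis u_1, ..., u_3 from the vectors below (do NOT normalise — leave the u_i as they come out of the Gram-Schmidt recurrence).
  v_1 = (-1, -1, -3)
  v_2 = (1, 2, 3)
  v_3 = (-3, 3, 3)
Orthogonal basis:
  u_1 = (-1, -1, -3)
  u_2 = (-1/11, 10/11, -3/11)
  u_3 = (-18/5, 0, 6/5)

Apply the Gram-Schmidt recurrence
  u_1 = v_1
  u_i = v_i − Σ_{j<i} ((v_i · u_j) / (u_j · u_j)) · u_j.

Step by step this gives:
  u_1 = (-1, -1, -3)
  u_2 = (-1/11, 10/11, -3/11)
  u_3 = (-18/5, 0, 6/5)

Orthogonality check:
  u_2 · u_1 = 0 (should be 0)
  u_3 · u_1 = 0 (should be 0)
  u_3 · u_2 = 0 (should be 0)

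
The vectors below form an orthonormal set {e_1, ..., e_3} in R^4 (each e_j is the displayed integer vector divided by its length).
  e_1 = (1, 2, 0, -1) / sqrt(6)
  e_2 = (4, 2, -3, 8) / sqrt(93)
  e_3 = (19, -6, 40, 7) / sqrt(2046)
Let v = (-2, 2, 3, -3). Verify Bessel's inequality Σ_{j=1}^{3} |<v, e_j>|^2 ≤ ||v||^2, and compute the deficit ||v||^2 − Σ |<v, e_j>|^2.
Σ |<v, e_j>|^2 = 662/33; ||v||^2 = 26; deficit = 196/33

Write each e_j = u_j / sqrt(<u_j, u_j>) where u_j is the displayed integer vector. Then <v, e_j> = <v, u_j> / sqrt(<u_j, u_j>), so |<v, e_j>|^2 = <v, u_j>^2 / <u_j, u_j>.
Coefficients: <v, e_1> = 5/sqrt(6), <v, e_2> = -37/sqrt(93), <v, e_3> = 49/sqrt(2046).
Square and sum: Σ |<v, e_j>|^2 = 662/33.
Compute ||v||^2 = v·v = 26.
Deficit = 26 − 662/33 = 196/33 ≥ 0, confirming Bessel's inequality. (The deficit equals ||v − Σ <v,e_j> e_j||^2, the squared distance from v to span{e_j}.)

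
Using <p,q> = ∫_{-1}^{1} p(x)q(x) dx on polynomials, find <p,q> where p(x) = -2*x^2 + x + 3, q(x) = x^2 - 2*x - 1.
<p,q> = -24/5

Expand the product: p(x)·q(x) = -2*x^4 + 5*x^3 + 3*x^2 - 7*x - 3.
∫_{-1}^{1} of each monomial x^k gives [2/(k+1) if k even, 0 if k odd]. Integrating term-by-term (or equivalently evaluating the antiderivative F(x) = -2*x^5/5 + 5*x^4/4 + x^3 - 7*x^2/2 - 3*x at the endpoints):
  F(1) − F(−1) = -93/20 − (3/20) = -24/5.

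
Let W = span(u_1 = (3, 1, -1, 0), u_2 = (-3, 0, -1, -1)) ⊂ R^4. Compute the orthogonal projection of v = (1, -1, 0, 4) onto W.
proj_W(v) = (27/19, -34/57, 5/3, 61/57)

Set up U = [u_1 | ... | u_2] ∈ R^(4×2). The projector onto W = col(U) is P = U (U^T U)^(-1) U^T.
Compute U^T U =
  [11, -8]
  [-8, 11],
and U^T v = (2, -7).
Solve U^T U · c = U^T v for the coefficients: c = (-34/57, -61/57). The projection is proj_W(v) = U c.
Check: (v - proj_W(v)) · u_1 = 0  (should be 0).
Check: (v - proj_W(v)) · u_2 = 0  (should be 0).
Result: proj_W(v) = (27/19, -34/57, 5/3, 61/57).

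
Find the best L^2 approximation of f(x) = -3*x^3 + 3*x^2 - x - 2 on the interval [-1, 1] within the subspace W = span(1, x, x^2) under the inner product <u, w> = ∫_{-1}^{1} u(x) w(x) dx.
g(x) = 3*x^2 - 14*x/5 - 2

The best approximation g ∈ W is the orthogonal projection of f onto W. Writing g = a_0 + a_1 x + a_2 x^2, the coefficients solve the normal equations G · a = b where
  G_{ij} = <φ_i, φ_j> and b_i = <f, φ_i>, with φ_0 = 1, φ_1 = x, φ_2 = x^2.
G =
  [2, 0, 2/3]
  [0, 2/3, 0]
  [2/3, 0, 2/5],
b = (-2, -28/15, -2/15).
Solving gives a_0 = -2, a_1 = -14/5, a_2 = 3, so
  g(x) = 3*x^2 - 14*x/5 - 2.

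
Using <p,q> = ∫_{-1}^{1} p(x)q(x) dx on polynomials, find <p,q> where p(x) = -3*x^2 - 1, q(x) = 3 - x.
<p,q> = -12

Expand the product: p(x)·q(x) = 3*x^3 - 9*x^2 + x - 3.
∫_{-1}^{1} of each monomial x^k gives [2/(k+1) if k even, 0 if k odd]. Integrating term-by-term (or equivalently evaluating the antiderivative F(x) = 3*x^4/4 - 3*x^3 + x^2/2 - 3*x at the endpoints):
  F(1) − F(−1) = -19/4 − (29/4) = -12.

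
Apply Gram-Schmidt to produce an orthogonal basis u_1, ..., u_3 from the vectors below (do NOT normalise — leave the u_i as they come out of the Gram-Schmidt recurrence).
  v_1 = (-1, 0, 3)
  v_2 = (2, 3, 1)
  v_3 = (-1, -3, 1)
Orthogonal basis:
  u_1 = (-1, 0, 3)
  u_2 = (21/10, 3, 7/10)
  u_3 = (135/139, -105/139, 45/139)

Apply the Gram-Schmidt recurrence
  u_1 = v_1
  u_i = v_i − Σ_{j<i} ((v_i · u_j) / (u_j · u_j)) · u_j.

Step by step this gives:
  u_1 = (-1, 0, 3)
  u_2 = (21/10, 3, 7/10)
  u_3 = (135/139, -105/139, 45/139)

Orthogonality check:
  u_2 · u_1 = 0 (should be 0)
  u_3 · u_1 = 0 (should be 0)
  u_3 · u_2 = 0 (should be 0)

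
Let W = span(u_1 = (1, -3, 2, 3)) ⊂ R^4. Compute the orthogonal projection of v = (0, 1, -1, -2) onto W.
proj_W(v) = (-11/23, 33/23, -22/23, -33/23)

Set up U = [u_1 | ... | u_1] ∈ R^(4×1). The projector onto W = col(U) is P = U (U^T U)^(-1) U^T.
Compute U^T U =
  [23],
and U^T v = (-11).
Solve U^T U · c = U^T v for the coefficients: c = (-11/23). The projection is proj_W(v) = U c.
Check: (v - proj_W(v)) · u_1 = 0  (should be 0).
Result: proj_W(v) = (-11/23, 33/23, -22/23, -33/23).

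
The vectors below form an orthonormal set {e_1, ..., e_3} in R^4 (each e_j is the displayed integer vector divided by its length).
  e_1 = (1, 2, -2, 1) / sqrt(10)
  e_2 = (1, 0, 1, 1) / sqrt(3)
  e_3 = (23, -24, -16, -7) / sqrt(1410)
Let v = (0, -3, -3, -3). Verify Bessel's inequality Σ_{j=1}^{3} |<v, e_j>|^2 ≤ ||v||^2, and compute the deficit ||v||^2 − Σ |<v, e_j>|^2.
Σ |<v, e_j>|^2 = 27; ||v||^2 = 27; deficit = 0

Write each e_j = u_j / sqrt(<u_j, u_j>) where u_j is the displayed integer vector. Then <v, e_j> = <v, u_j> / sqrt(<u_j, u_j>), so |<v, e_j>|^2 = <v, u_j>^2 / <u_j, u_j>.
Coefficients: <v, e_1> = -3/sqrt(10), <v, e_2> = -6/sqrt(3), <v, e_3> = 141/sqrt(1410).
Square and sum: Σ |<v, e_j>|^2 = 27.
Compute ||v||^2 = v·v = 27.
Deficit = 27 − 27 = 0 ≥ 0, confirming Bessel's inequality. (The deficit equals ||v − Σ <v,e_j> e_j||^2, the squared distance from v to span{e_j}.)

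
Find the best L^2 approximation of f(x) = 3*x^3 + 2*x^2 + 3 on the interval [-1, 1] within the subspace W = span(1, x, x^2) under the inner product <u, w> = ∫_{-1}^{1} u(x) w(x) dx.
g(x) = 2*x^2 + 9*x/5 + 3

The best approximation g ∈ W is the orthogonal projection of f onto W. Writing g = a_0 + a_1 x + a_2 x^2, the coefficients solve the normal equations G · a = b where
  G_{ij} = <φ_i, φ_j> and b_i = <f, φ_i>, with φ_0 = 1, φ_1 = x, φ_2 = x^2.
G =
  [2, 0, 2/3]
  [0, 2/3, 0]
  [2/3, 0, 2/5],
b = (22/3, 6/5, 14/5).
Solving gives a_0 = 3, a_1 = 9/5, a_2 = 2, so
  g(x) = 2*x^2 + 9*x/5 + 3.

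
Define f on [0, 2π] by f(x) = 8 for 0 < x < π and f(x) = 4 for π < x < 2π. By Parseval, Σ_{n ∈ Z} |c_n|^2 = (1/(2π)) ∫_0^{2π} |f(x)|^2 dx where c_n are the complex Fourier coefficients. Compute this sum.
Σ |c_n|^2 = 40

Parseval equates the L^2 energy of f (normalised by 1/(2π)) with the ℓ^2 sum of its Fourier coefficients: (1/(2π)) ∫_0^{2π} |f|^2 = Σ |c_n|^2.
Compute the left side: (1/(2π)) [∫_0^π 8^2 dx + ∫_π^{2π} 4^2 dx] = (1/(2π)) · (64π + 16π) = (64 + 16)/2 = 40.
So Σ_{n ∈ Z} |c_n|^2 = 40.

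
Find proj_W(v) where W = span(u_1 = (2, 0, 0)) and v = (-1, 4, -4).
proj_W(v) = (-1, 0, 0)

Set up U = [u_1 | ... | u_1] ∈ R^(3×1). The projector onto W = col(U) is P = U (U^T U)^(-1) U^T.
Compute U^T U =
  [4],
and U^T v = (-2).
Solve U^T U · c = U^T v for the coefficients: c = (-1/2). The projection is proj_W(v) = U c.
Check: (v - proj_W(v)) · u_1 = 0  (should be 0).
Result: proj_W(v) = (-1, 0, 0).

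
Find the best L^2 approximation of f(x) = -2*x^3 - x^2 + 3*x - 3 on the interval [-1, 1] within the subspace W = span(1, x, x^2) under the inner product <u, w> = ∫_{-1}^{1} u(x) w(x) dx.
g(x) = -x^2 + 9*x/5 - 3

The best approximation g ∈ W is the orthogonal projection of f onto W. Writing g = a_0 + a_1 x + a_2 x^2, the coefficients solve the normal equations G · a = b where
  G_{ij} = <φ_i, φ_j> and b_i = <f, φ_i>, with φ_0 = 1, φ_1 = x, φ_2 = x^2.
G =
  [2, 0, 2/3]
  [0, 2/3, 0]
  [2/3, 0, 2/5],
b = (-20/3, 6/5, -12/5).
Solving gives a_0 = -3, a_1 = 9/5, a_2 = -1, so
  g(x) = -x^2 + 9*x/5 - 3.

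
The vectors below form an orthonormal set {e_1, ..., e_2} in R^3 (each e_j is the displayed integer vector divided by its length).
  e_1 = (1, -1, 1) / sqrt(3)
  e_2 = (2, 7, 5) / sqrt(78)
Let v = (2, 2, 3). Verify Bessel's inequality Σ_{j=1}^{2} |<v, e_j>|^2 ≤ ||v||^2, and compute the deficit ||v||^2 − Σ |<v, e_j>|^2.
Σ |<v, e_j>|^2 = 441/26; ||v||^2 = 17; deficit = 1/26

Write each e_j = u_j / sqrt(<u_j, u_j>) where u_j is the displayed integer vector. Then <v, e_j> = <v, u_j> / sqrt(<u_j, u_j>), so |<v, e_j>|^2 = <v, u_j>^2 / <u_j, u_j>.
Coefficients: <v, e_1> = 3/sqrt(3), <v, e_2> = 33/sqrt(78).
Square and sum: Σ |<v, e_j>|^2 = 441/26.
Compute ||v||^2 = v·v = 17.
Deficit = 17 − 441/26 = 1/26 ≥ 0, confirming Bessel's inequality. (The deficit equals ||v − Σ <v,e_j> e_j||^2, the squared distance from v to span{e_j}.)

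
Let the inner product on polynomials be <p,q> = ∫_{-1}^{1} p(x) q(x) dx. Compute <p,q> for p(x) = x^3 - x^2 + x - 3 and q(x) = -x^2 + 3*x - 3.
<p,q> = 128/5

Expand the product: p(x)·q(x) = -x^5 + 4*x^4 - 7*x^3 + 9*x^2 - 12*x + 9.
∫_{-1}^{1} of each monomial x^k gives [2/(k+1) if k even, 0 if k odd]. Integrating term-by-term (or equivalently evaluating the antiderivative F(x) = -x^6/6 + 4*x^5/5 - 7*x^4/4 + 3*x^3 - 6*x^2 + 9*x at the endpoints):
  F(1) − F(−1) = 293/60 − (-1243/60) = 128/5.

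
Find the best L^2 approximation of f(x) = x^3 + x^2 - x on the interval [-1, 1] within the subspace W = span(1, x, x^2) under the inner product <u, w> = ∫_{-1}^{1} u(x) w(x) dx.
g(x) = x^2 - 2*x/5

The best approximation g ∈ W is the orthogonal projection of f onto W. Writing g = a_0 + a_1 x + a_2 x^2, the coefficients solve the normal equations G · a = b where
  G_{ij} = <φ_i, φ_j> and b_i = <f, φ_i>, with φ_0 = 1, φ_1 = x, φ_2 = x^2.
G =
  [2, 0, 2/3]
  [0, 2/3, 0]
  [2/3, 0, 2/5],
b = (2/3, -4/15, 2/5).
Solving gives a_0 = 0, a_1 = -2/5, a_2 = 1, so
  g(x) = x^2 - 2*x/5.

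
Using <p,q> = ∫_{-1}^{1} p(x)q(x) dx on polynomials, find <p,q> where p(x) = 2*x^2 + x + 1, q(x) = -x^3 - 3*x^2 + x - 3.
<p,q> = -212/15

Expand the product: p(x)·q(x) = -2*x^5 - 7*x^4 - 2*x^3 - 8*x^2 - 2*x - 3.
∫_{-1}^{1} of each monomial x^k gives [2/(k+1) if k even, 0 if k odd]. Integrating term-by-term (or equivalently evaluating the antiderivative F(x) = -x^6/3 - 7*x^5/5 - x^4/2 - 8*x^3/3 - x^2 - 3*x at the endpoints):
  F(1) − F(−1) = -89/10 − (157/30) = -212/15.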